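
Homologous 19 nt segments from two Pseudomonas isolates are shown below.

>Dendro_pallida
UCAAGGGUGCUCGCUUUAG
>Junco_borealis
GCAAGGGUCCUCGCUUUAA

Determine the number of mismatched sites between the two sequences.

3

Mismatches occur at site 1 (U→G), site 9 (G→C), site 19 (G→A).
That gives 3 mismatches out of 19 aligned sites, so the Hamming distance is 3.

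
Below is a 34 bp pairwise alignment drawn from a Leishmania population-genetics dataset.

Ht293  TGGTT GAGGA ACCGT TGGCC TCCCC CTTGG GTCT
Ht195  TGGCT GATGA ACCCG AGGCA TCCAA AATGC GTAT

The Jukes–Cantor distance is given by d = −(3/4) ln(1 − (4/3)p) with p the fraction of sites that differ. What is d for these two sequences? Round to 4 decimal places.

0.4770

The sequences differ at positions 4 (T/C), 8 (G/T), 14 (G/C), 15 (T/G), 16 (T/A), 20 (C/A), 24 (C/A), 25 (C/A), 26 (C/A), 27 (T/A), 30 (G/C), 33 (C/A).
p = 12/34 = 0.352941.
d = −0.75 · ln(1 − (4/3)·0.352941) = −0.75 · ln(0.529412) = −0.75 · (-0.635988) = 0.4770.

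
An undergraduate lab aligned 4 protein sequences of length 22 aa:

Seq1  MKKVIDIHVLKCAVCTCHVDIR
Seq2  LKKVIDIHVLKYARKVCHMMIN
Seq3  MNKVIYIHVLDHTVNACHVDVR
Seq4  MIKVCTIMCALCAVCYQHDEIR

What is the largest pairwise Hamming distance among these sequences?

Pairwise Hamming distances:
  Seq1 vs Seq2: 8
  Seq1 vs Seq3: 8
  Seq1 vs Seq4: 11
  Seq2 vs Seq3: 13
  Seq2 vs Seq4: 16
  Seq3 vs Seq4: 15
The largest is 16, between Seq2 and Seq4.

16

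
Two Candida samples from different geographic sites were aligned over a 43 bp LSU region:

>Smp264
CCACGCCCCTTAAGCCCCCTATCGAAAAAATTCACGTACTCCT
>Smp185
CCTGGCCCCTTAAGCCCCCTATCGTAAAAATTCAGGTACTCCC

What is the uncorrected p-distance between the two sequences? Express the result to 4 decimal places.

Differing sites — 3:A/T; 4:C/G; 25:A/T; 35:C/G; 43:T/C.
There are 5 differences over 43 sites, so p = 5/43 = 0.1163.

0.1163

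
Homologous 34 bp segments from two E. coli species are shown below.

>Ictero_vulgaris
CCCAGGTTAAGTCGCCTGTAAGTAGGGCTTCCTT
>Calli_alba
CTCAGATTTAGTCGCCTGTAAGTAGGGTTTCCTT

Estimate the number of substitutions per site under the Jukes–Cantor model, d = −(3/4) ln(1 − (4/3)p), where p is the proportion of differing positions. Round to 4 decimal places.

The sequences differ at positions 2 (C/T), 6 (G/A), 9 (A/T), 28 (C/T).
p = 4/34 = 0.117647.
d = −0.75 · ln(1 − (4/3)·0.117647) = −0.75 · ln(0.843137) = −0.75 · (-0.170626) = 0.1280.

0.1280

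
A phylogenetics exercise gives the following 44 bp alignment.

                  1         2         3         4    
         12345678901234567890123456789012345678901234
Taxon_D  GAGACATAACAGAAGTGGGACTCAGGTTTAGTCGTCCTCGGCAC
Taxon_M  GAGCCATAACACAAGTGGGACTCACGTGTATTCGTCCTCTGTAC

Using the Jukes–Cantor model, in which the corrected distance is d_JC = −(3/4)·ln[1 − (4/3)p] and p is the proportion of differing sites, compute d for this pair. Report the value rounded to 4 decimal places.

0.1788

Differing sites — 4:A/C; 12:G/C; 25:G/C; 28:T/G; 31:G/T; 40:G/T; 42:C/T.
p = 7/44 = 0.159091.
d = −0.75 · ln(1 − (4/3)·0.159091) = −0.75 · ln(0.787879) = −0.75 · (-0.238411) = 0.1788.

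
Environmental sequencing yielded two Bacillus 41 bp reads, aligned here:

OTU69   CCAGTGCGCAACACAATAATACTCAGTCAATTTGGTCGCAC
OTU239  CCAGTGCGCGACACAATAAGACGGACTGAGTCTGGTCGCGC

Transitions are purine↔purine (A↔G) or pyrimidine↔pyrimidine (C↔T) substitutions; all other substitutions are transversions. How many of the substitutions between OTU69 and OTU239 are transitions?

4

Mismatches occur at site 10 (A↔G, transition), site 20 (T↔G, transversion), site 23 (T↔G, transversion), site 24 (C↔G, transversion), site 26 (G↔C, transversion), site 28 (C↔G, transversion), site 30 (A↔G, transition), site 32 (T↔C, transition), site 40 (A↔G, transition).
Of the 9 differences, 4 transitions and 5 transversions, so the answer is 4.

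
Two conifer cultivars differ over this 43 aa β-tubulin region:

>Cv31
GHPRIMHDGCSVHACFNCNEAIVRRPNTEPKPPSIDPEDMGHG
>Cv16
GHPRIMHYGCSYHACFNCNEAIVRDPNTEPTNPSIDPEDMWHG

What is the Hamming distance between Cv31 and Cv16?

Differing sites — 8:D/Y; 12:V/Y; 25:R/D; 31:K/T; 32:P/N; 41:G/W.
That gives 6 mismatches out of 43 aligned sites, so the Hamming distance is 6.

6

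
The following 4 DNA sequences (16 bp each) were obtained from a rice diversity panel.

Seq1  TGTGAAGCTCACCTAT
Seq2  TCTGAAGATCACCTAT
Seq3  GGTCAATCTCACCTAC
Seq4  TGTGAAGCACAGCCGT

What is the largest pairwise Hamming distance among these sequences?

Pairwise Hamming distances:
  Seq1 vs Seq2: 2
  Seq1 vs Seq3: 4
  Seq1 vs Seq4: 4
  Seq2 vs Seq3: 6
  Seq2 vs Seq4: 6
  Seq3 vs Seq4: 8
The largest is 8, between Seq3 and Seq4.

8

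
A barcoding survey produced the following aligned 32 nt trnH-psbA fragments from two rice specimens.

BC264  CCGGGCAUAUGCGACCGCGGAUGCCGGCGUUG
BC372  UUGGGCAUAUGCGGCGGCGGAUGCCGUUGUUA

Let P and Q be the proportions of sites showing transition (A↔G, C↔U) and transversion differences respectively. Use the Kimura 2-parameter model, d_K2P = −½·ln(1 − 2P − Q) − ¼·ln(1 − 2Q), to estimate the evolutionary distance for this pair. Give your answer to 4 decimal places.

Differing sites — 1:C/U (Ti); 2:C/U (Ti); 14:A/G (Ti); 16:C/G (Tv); 27:G/U (Tv); 28:C/U (Ti); 32:G/A (Ti).
Of the 7 differences, 5 transitions and 2 transversions over 32 sites: P = 5/32 = 0.156250, Q = 2/32 = 0.062500.
d = −0.5·ln(0.625000) − 0.25·ln(0.875000) = −0.5·(-0.470004) − 0.25·(-0.133531) = 0.2684.

0.2684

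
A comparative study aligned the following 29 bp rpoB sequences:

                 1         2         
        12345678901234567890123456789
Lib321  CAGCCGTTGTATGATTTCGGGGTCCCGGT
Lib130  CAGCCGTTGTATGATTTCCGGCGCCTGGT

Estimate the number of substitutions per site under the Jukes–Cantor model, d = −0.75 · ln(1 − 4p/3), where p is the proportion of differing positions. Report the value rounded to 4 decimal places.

0.1524

Differing sites — 19:G/C; 22:G/C; 23:T/G; 26:C/T.
p = 4/29 = 0.137931.
d = −0.75 · ln(1 − (4/3)·0.137931) = −0.75 · ln(0.816092) = −0.75 · (-0.203228) = 0.1524.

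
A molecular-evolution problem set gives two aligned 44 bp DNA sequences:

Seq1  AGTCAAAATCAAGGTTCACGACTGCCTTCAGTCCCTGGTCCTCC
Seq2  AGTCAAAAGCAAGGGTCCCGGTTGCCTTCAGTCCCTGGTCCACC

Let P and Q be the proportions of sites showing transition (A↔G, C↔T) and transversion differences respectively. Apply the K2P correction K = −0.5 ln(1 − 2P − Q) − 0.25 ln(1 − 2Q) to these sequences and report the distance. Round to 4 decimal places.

The sequences differ at positions 9 (T/G, transversion), 15 (T/G, transversion), 18 (A/C, transversion), 21 (A/G, transition), 22 (C/T, transition), 42 (T/A, transversion).
Of the 6 differences, 2 transitions and 4 transversions over 44 sites: P = 2/44 = 0.045455, Q = 4/44 = 0.090909.
d = −0.5·ln(0.818181) − 0.25·ln(0.818182) = −0.5·(-0.200672) − 0.25·(-0.200670) = 0.1505.

0.1505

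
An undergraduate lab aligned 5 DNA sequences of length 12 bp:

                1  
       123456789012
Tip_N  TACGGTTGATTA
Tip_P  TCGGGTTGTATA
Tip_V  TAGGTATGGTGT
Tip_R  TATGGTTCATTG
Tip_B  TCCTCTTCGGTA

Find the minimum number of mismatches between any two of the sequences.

Pairwise Hamming distances:
  Tip_N vs Tip_P: 4
  Tip_N vs Tip_V: 6
  Tip_N vs Tip_R: 3
  Tip_N vs Tip_B: 6
  Tip_P vs Tip_V: 7
  Tip_P vs Tip_R: 6
  Tip_P vs Tip_B: 6
  Tip_V vs Tip_R: 7
  Tip_V vs Tip_B: 9
  Tip_R vs Tip_B: 7
The smallest is 3, between Tip_N and Tip_R.

3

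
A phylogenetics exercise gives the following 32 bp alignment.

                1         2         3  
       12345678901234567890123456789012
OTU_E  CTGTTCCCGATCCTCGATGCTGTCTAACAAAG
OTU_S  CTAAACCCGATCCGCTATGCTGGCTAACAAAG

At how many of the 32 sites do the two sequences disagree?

Differing sites — 3:G/A; 4:T/A; 5:T/A; 14:T/G; 16:G/T; 23:T/G.
That gives 6 mismatches out of 32 aligned sites, so the Hamming distance is 6.

6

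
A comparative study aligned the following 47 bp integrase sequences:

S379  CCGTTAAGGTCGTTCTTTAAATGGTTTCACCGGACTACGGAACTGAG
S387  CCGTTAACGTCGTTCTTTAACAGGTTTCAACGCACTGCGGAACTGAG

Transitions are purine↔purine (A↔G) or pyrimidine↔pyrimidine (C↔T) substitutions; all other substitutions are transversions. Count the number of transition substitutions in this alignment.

1

The sequences differ at positions 8 (G/C, transversion), 21 (A/C, transversion), 22 (T/A, transversion), 30 (C/A, transversion), 33 (G/C, transversion), 37 (A/G, transition).
Of the 6 differences, 1 transition and 5 transversions, so the answer is 1.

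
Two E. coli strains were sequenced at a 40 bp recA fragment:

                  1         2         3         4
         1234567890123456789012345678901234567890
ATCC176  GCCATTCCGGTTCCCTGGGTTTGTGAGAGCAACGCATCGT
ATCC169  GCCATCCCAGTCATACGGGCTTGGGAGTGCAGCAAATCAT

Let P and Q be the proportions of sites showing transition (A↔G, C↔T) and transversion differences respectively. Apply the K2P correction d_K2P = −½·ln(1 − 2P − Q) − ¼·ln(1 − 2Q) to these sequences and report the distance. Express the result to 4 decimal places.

Mismatches occur at site 6 (T↔C, transition), site 9 (G↔A, transition), site 12 (T↔C, transition), site 13 (C↔A, transversion), site 14 (C↔T, transition), site 15 (C↔A, transversion), site 16 (T↔C, transition), site 20 (T↔C, transition), site 24 (T↔G, transversion), site 28 (A↔T, transversion), site 32 (A↔G, transition), site 34 (G↔A, transition), site 35 (C↔A, transversion), site 39 (G↔A, transition).
Of the 14 differences, 9 transitions and 5 transversions over 40 sites: P = 9/40 = 0.225000, Q = 5/40 = 0.125000.
d = −0.5·ln(0.425000) − 0.25·ln(0.750000) = −0.5·(-0.855666) − 0.25·(-0.287682) = 0.4998.

0.4998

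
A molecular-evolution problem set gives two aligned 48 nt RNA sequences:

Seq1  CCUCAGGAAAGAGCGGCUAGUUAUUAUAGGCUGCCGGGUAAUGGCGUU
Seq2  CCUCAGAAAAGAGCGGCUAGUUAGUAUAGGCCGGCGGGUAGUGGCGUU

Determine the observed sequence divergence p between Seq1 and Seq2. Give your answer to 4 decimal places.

0.1042

Differing sites — 7:G/A; 24:U/G; 32:U/C; 34:C/G; 41:A/G.
There are 5 differences over 48 sites, so p = 5/48 = 0.1042.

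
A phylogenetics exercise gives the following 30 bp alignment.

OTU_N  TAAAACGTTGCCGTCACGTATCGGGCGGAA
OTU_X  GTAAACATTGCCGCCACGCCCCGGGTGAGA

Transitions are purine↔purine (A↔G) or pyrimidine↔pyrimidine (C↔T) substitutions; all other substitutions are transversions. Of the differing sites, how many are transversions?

3

Differing sites — 1:T/G (Tv); 2:A/T (Tv); 7:G/A (Ti); 14:T/C (Ti); 19:T/C (Ti); 20:A/C (Tv); 21:T/C (Ti); 26:C/T (Ti); 28:G/A (Ti); 29:A/G (Ti).
Of the 10 differences, 7 transitions and 3 transversions, so the answer is 3.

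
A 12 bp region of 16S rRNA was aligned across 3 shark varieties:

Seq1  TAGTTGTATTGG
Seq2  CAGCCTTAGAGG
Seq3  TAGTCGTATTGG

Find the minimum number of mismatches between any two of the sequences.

1

Pairwise Hamming distances:
  Seq1 vs Seq2: 6
  Seq1 vs Seq3: 1
  Seq2 vs Seq3: 5
The smallest is 1, between Seq1 and Seq3.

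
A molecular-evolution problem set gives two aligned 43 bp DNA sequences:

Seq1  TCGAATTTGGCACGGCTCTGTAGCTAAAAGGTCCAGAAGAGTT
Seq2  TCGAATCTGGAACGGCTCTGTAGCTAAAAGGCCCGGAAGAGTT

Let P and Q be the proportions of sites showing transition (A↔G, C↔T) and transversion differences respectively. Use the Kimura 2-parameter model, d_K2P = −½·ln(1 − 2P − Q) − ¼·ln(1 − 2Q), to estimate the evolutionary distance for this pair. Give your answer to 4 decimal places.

0.1007

Mismatches occur at site 7 (T/C, transition), site 11 (C/A, transversion), site 32 (T/C, transition), site 35 (A/G, transition).
Of the 4 differences, 3 transitions and 1 transversion over 43 sites: P = 3/43 = 0.069767, Q = 1/43 = 0.023256.
d = −0.5·ln(0.837210) − 0.25·ln(0.953488) = −0.5·(-0.177680) − 0.25·(-0.047628) = 0.1007.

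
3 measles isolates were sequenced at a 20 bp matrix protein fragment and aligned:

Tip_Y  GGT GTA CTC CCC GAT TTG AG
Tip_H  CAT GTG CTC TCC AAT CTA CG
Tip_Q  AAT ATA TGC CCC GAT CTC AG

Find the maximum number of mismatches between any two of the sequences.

Pairwise Hamming distances:
  Tip_Y vs Tip_H: 8
  Tip_Y vs Tip_Q: 7
  Tip_H vs Tip_Q: 9
The largest is 9, between Tip_H and Tip_Q.

9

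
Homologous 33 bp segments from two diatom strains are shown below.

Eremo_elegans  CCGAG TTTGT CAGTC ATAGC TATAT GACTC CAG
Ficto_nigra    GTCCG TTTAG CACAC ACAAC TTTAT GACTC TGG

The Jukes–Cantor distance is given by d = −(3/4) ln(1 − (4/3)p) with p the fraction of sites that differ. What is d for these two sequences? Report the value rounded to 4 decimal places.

0.5587

The sequences differ at positions 1 (C/G), 2 (C/T), 3 (G/C), 4 (A/C), 9 (G/A), 10 (T/G), 13 (G/C), 14 (T/A), 17 (T/C), 19 (G/A), 22 (A/T), 31 (C/T), 32 (A/G).
p = 13/33 = 0.393939.
d = −0.75 · ln(1 − (4/3)·0.393939) = −0.75 · ln(0.474748) = −0.75 · (-0.744971) = 0.5587.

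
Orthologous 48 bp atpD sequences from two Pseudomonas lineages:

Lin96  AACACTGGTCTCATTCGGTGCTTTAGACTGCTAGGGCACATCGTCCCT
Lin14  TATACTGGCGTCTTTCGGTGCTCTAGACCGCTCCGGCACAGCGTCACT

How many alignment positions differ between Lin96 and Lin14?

11

Mismatches occur at site 1 (A→T), site 3 (C→T), site 9 (T→C), site 10 (C→G), site 13 (A→T), site 23 (T→C), site 29 (T→C), site 33 (A→C), site 34 (G→C), site 41 (T→G), site 46 (C→A).
That gives 11 mismatches out of 48 aligned sites, so the Hamming distance is 11.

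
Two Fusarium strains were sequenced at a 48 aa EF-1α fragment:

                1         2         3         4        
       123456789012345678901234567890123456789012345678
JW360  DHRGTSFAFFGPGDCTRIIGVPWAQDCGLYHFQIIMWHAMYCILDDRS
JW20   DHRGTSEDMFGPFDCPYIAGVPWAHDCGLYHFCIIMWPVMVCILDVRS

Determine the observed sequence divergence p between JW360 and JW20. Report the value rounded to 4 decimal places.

0.2708

The sequences differ at positions 7 (F/E), 8 (A/D), 9 (F/M), 13 (G/F), 16 (T/P), 17 (R/Y), 19 (I/A), 25 (Q/H), 33 (Q/C), 38 (H/P), 39 (A/V), 41 (Y/V), 46 (D/V).
There are 13 differences over 48 sites, so p = 13/48 = 0.2708.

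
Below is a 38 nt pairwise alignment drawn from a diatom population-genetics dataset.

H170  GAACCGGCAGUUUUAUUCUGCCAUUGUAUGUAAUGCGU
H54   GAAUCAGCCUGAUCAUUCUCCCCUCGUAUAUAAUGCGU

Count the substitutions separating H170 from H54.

Differing sites — 4:C/U; 6:G/A; 9:A/C; 10:G/U; 11:U/G; 12:U/A; 14:U/C; 20:G/C; 23:A/C; 25:U/C; 30:G/A.
That gives 11 mismatches out of 38 aligned sites, so the Hamming distance is 11.

11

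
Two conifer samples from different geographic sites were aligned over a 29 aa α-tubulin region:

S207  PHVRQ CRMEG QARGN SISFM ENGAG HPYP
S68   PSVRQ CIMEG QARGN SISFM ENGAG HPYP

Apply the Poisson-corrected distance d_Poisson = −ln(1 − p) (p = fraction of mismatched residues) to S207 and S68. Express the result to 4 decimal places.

0.0715

The sequences differ at positions 2 (H/S), 7 (R/I).
p = 2/29 = 0.068966.
d = −ln(1 − 0.068966) = −ln(0.931034) = 0.0715.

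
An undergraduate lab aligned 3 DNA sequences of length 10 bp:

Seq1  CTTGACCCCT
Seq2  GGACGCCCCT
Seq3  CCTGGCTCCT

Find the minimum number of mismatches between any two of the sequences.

Pairwise Hamming distances:
  Seq1 vs Seq2: 5
  Seq1 vs Seq3: 3
  Seq2 vs Seq3: 5
The smallest is 3, between Seq1 and Seq3.

3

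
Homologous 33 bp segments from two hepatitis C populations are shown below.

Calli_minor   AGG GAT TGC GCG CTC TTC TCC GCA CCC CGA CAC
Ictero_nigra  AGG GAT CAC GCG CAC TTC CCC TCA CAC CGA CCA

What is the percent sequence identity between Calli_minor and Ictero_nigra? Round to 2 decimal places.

75.76%

The sequences differ at positions 7 (T/C), 8 (G/A), 14 (T/A), 19 (T/C), 22 (G/T), 26 (C/A), 32 (A/C), 33 (C/A).
25 of the 33 sites match, so the percent identity is 25/33 × 100 = 75.76%.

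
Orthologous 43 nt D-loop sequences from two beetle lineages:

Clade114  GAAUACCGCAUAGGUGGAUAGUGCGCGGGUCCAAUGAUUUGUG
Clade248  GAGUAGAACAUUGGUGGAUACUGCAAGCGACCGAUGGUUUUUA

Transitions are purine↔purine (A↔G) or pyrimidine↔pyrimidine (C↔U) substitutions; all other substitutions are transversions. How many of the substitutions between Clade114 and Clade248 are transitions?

Differing sites — 3:A/G (Ti); 6:C/G (Tv); 7:C/A (Tv); 8:G/A (Ti); 12:A/U (Tv); 21:G/C (Tv); 25:G/A (Ti); 26:C/A (Tv); 28:G/C (Tv); 30:U/A (Tv); 33:A/G (Ti); 37:A/G (Ti); 41:G/U (Tv); 43:G/A (Ti).
Of the 14 differences, 6 transitions and 8 transversions, so the answer is 6.

6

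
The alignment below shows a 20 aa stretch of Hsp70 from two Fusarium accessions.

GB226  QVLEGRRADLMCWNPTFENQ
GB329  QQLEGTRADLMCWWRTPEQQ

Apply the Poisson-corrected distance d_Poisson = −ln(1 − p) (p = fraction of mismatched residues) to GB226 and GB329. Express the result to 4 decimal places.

Differing sites — 2:V/Q; 6:R/T; 14:N/W; 15:P/R; 17:F/P; 19:N/Q.
p = 6/20 = 0.300000.
d = −ln(1 − 0.300000) = −ln(0.700000) = 0.3567.

0.3567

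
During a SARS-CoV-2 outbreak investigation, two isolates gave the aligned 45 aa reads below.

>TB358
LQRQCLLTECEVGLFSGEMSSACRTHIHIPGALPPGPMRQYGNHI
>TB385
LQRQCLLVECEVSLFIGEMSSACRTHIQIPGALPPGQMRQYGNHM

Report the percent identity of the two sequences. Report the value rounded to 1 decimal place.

The sequences differ at positions 8 (T/V), 13 (G/S), 16 (S/I), 28 (H/Q), 37 (P/Q), 45 (I/M).
39 of the 45 sites match, so the percent identity is 39/45 × 100 = 86.7%.

86.7%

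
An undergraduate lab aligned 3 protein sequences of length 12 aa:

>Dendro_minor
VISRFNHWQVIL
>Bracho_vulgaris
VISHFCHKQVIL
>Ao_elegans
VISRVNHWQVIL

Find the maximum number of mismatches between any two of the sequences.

4

Pairwise Hamming distances:
  Dendro_minor vs Bracho_vulgaris: 3
  Dendro_minor vs Ao_elegans: 1
  Bracho_vulgaris vs Ao_elegans: 4
The largest is 4, between Bracho_vulgaris and Ao_elegans.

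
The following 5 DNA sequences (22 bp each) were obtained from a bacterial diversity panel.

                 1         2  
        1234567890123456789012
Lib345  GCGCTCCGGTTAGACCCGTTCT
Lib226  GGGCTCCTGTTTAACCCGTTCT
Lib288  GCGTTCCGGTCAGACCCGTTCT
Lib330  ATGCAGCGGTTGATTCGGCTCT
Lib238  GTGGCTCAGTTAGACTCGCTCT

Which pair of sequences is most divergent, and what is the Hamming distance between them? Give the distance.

12

Pairwise Hamming distances:
  Lib345 vs Lib226: 4
  Lib345 vs Lib288: 2
  Lib345 vs Lib330: 10
  Lib345 vs Lib238: 7
  Lib226 vs Lib288: 6
  Lib226 vs Lib330: 10
  Lib226 vs Lib238: 9
  Lib288 vs Lib330: 12
  Lib288 vs Lib238: 8
  Lib330 vs Lib238: 11
The largest is 12, between Lib288 and Lib330.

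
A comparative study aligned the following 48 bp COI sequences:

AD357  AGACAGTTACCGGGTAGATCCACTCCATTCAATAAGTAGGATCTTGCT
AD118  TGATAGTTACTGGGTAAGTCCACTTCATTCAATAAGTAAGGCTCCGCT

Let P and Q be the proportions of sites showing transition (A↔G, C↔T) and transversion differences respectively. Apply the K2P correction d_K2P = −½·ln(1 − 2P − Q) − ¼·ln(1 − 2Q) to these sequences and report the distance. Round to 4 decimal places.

0.3368

The sequences differ at positions 1 (A/T, transversion), 4 (C/T, transition), 11 (C/T, transition), 17 (G/A, transition), 18 (A/G, transition), 25 (C/T, transition), 39 (G/A, transition), 41 (A/G, transition), 42 (T/C, transition), 43 (C/T, transition), 44 (T/C, transition), 45 (T/C, transition).
Of the 12 differences, 11 transitions and 1 transversion over 48 sites: P = 11/48 = 0.229167, Q = 1/48 = 0.020833.
d = −0.5·ln(0.520833) − 0.25·ln(0.958334) = −0.5·(-0.652326) − 0.25·(-0.042559) = 0.3368.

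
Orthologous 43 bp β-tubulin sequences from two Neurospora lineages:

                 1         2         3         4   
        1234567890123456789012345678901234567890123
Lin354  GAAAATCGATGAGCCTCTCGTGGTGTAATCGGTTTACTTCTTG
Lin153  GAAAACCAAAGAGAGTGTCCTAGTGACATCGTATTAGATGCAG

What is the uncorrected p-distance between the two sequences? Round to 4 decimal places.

0.3953

Differing sites — 6:T/C; 8:G/A; 10:T/A; 14:C/A; 15:C/G; 17:C/G; 20:G/C; 22:G/A; 26:T/A; 27:A/C; 32:G/T; 33:T/A; 37:C/G; 38:T/A; 40:C/G; 41:T/C; 42:T/A.
There are 17 differences over 43 sites, so p = 17/43 = 0.3953.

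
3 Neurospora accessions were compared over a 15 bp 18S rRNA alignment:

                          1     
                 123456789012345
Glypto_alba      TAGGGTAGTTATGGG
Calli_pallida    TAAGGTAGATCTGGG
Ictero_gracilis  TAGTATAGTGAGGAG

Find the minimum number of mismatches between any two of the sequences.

3

Pairwise Hamming distances:
  Glypto_alba vs Calli_pallida: 3
  Glypto_alba vs Ictero_gracilis: 5
  Calli_pallida vs Ictero_gracilis: 8
The smallest is 3, between Glypto_alba and Calli_pallida.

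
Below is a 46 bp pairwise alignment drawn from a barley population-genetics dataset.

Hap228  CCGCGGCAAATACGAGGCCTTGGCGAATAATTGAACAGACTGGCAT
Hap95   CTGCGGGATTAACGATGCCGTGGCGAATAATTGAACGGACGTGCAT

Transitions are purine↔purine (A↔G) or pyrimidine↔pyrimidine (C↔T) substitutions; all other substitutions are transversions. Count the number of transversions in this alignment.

Differing sites — 2:C/T (Ti); 7:C/G (Tv); 9:A/T (Tv); 10:A/T (Tv); 11:T/A (Tv); 16:G/T (Tv); 20:T/G (Tv); 37:A/G (Ti); 41:T/G (Tv); 42:G/T (Tv).
Of the 10 differences, 2 transitions and 8 transversions, so the answer is 8.

8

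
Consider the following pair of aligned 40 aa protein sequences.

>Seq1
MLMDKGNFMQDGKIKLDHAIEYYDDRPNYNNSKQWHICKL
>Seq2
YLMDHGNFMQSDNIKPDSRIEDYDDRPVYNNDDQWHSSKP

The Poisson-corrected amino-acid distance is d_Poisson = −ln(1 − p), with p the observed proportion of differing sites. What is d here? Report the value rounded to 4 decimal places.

Differing sites — 1:M/Y; 5:K/H; 11:D/S; 12:G/D; 13:K/N; 16:L/P; 18:H/S; 19:A/R; 22:Y/D; 28:N/V; 32:S/D; 33:K/D; 37:I/S; 38:C/S; 40:L/P.
p = 15/40 = 0.375000.
d = −ln(1 − 0.375000) = −ln(0.625000) = 0.4700.

0.4700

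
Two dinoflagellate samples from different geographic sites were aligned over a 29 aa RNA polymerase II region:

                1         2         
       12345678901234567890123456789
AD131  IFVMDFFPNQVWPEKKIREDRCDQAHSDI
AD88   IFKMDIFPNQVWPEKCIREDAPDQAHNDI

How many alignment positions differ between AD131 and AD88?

6

Differing sites — 3:V/K; 6:F/I; 16:K/C; 21:R/A; 22:C/P; 27:S/N.
That gives 6 mismatches out of 29 aligned sites, so the Hamming distance is 6.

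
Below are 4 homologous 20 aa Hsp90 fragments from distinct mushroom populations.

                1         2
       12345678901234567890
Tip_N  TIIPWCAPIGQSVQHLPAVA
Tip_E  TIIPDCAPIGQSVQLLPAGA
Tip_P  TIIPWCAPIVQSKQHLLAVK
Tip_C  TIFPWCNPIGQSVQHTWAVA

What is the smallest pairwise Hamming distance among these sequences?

3

Pairwise Hamming distances:
  Tip_N vs Tip_E: 3
  Tip_N vs Tip_P: 4
  Tip_N vs Tip_C: 4
  Tip_E vs Tip_P: 7
  Tip_E vs Tip_C: 7
  Tip_P vs Tip_C: 7
The smallest is 3, between Tip_N and Tip_E.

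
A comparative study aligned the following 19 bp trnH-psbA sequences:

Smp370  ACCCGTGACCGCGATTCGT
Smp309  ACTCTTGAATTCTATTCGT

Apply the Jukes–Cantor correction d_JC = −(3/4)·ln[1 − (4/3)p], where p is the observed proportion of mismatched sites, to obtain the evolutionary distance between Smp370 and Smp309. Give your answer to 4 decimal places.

0.4099

The sequences differ at positions 3 (C/T), 5 (G/T), 9 (C/A), 10 (C/T), 11 (G/T), 13 (G/T).
p = 6/19 = 0.315789.
d = −0.75 · ln(1 − (4/3)·0.315789) = −0.75 · ln(0.578948) = −0.75 · (-0.546543) = 0.4099.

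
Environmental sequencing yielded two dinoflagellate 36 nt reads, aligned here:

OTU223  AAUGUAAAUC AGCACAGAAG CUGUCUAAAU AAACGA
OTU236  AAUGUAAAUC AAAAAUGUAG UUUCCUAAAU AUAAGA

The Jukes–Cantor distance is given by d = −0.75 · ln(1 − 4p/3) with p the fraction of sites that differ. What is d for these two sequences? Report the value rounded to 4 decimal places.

Differing sites — 12:G/A; 13:C/A; 15:C/A; 16:A/U; 18:A/U; 21:C/U; 23:G/U; 24:U/C; 32:A/U; 34:C/A.
p = 10/36 = 0.277778.
d = −0.75 · ln(1 − (4/3)·0.277778) = −0.75 · ln(0.629629) = −0.75 · (-0.462625) = 0.3470.

0.3470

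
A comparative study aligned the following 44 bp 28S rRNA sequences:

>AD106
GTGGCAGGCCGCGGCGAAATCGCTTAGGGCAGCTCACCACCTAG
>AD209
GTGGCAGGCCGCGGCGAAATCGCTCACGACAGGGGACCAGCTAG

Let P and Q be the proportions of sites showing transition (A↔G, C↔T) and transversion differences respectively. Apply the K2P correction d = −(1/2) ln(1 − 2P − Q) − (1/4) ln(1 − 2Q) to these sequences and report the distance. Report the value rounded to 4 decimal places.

Mismatches occur at site 25 (T→C, transition), site 27 (G→C, transversion), site 29 (G→A, transition), site 33 (C→G, transversion), site 34 (T→G, transversion), site 35 (C→G, transversion), site 40 (C→G, transversion).
Of the 7 differences, 2 transitions and 5 transversions over 44 sites: P = 2/44 = 0.045455, Q = 5/44 = 0.113636.
d = −0.5·ln(0.795454) − 0.25·ln(0.772728) = −0.5·(-0.228842) − 0.25·(-0.257828) = 0.1789.

0.1789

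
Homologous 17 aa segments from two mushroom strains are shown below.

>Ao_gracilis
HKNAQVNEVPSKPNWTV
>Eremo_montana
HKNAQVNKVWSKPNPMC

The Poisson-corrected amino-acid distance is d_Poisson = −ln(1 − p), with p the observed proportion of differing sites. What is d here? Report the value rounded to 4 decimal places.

0.3483

Differing sites — 8:E/K; 10:P/W; 15:W/P; 16:T/M; 17:V/C.
p = 5/17 = 0.294118.
d = −ln(1 − 0.294118) = −ln(0.705882) = 0.3483.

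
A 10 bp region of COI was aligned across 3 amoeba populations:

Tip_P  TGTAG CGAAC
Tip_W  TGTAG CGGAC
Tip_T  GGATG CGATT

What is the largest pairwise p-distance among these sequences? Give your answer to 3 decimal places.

Pairwise Hamming distances:
  Tip_P vs Tip_W: 1
  Tip_P vs Tip_T: 5
  Tip_W vs Tip_T: 6
The largest is 6 mismatches, between Tip_W and Tip_T; p = 6/10 = 0.600.

0.600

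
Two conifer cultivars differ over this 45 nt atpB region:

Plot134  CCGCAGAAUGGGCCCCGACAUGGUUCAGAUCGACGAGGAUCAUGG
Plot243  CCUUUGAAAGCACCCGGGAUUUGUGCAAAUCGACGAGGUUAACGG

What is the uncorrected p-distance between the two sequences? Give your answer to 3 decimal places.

0.356

Mismatches occur at site 3 (G/U), site 4 (C/U), site 5 (A/U), site 9 (U/A), site 11 (G/C), site 12 (G/A), site 16 (C/G), site 18 (A/G), site 19 (C/A), site 20 (A/U), site 22 (G/U), site 25 (U/G), site 28 (G/A), site 39 (A/U), site 41 (C/A), site 43 (U/C).
There are 16 differences over 45 sites, so p = 16/45 = 0.356.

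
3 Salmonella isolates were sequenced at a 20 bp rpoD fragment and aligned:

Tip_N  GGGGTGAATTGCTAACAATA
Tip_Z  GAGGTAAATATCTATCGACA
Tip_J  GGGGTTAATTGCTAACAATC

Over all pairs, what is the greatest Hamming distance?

8

Pairwise Hamming distances:
  Tip_N vs Tip_Z: 7
  Tip_N vs Tip_J: 2
  Tip_Z vs Tip_J: 8
The largest is 8, between Tip_Z and Tip_J.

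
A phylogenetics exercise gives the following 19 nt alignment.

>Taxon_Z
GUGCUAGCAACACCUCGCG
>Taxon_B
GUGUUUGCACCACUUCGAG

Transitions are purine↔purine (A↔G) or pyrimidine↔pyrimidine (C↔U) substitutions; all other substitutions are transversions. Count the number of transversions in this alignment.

3

Differing sites — 4:C/U (Ti); 6:A/U (Tv); 10:A/C (Tv); 14:C/U (Ti); 18:C/A (Tv).
Of the 5 differences, 2 transitions and 3 transversions, so the answer is 3.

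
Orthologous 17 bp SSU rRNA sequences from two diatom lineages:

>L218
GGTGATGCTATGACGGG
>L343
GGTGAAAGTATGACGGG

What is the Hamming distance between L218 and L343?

3

Mismatches occur at site 6 (T/A), site 7 (G/A), site 8 (C/G).
That gives 3 mismatches out of 17 aligned sites, so the Hamming distance is 3.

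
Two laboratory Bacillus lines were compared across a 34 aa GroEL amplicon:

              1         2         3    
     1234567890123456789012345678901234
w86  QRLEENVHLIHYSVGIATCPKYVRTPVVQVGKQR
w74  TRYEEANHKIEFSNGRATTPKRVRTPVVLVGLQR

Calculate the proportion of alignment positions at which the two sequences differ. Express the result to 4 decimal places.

Mismatches occur at site 1 (Q↔T), site 3 (L↔Y), site 6 (N↔A), site 7 (V↔N), site 9 (L↔K), site 11 (H↔E), site 12 (Y↔F), site 14 (V↔N), site 16 (I↔R), site 19 (C↔T), site 22 (Y↔R), site 29 (Q↔L), site 32 (K↔L).
There are 13 differences over 34 sites, so p = 13/34 = 0.3824.

0.3824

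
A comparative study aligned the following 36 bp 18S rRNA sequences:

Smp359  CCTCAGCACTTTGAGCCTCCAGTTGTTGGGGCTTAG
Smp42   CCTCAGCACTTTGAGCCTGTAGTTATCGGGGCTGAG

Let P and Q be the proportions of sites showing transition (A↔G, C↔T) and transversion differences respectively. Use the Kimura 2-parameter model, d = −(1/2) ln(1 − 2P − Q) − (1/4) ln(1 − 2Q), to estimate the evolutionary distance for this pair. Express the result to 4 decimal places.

0.1551

Mismatches occur at site 19 (C→G, transversion), site 20 (C→T, transition), site 25 (G→A, transition), site 27 (T→C, transition), site 34 (T→G, transversion).
Of the 5 differences, 3 transitions and 2 transversions over 36 sites: P = 3/36 = 0.083333, Q = 2/36 = 0.055556.
d = −0.5·ln(0.777778) − 0.25·ln(0.888888) = −0.5·(-0.251314) − 0.25·(-0.117784) = 0.1551.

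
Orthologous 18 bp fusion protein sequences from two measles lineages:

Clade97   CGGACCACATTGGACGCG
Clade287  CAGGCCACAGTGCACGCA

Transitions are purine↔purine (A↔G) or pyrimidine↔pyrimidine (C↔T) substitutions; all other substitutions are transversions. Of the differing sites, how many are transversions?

2

The sequences differ at positions 2 (G/A, transition), 4 (A/G, transition), 10 (T/G, transversion), 13 (G/C, transversion), 18 (G/A, transition).
Of the 5 differences, 3 transitions and 2 transversions, so the answer is 2.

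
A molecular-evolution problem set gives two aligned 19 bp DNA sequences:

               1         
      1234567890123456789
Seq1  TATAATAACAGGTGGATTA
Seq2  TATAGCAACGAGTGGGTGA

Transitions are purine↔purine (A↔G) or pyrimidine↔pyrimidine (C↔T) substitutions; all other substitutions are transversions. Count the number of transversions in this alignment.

The sequences differ at positions 5 (A/G, transition), 6 (T/C, transition), 10 (A/G, transition), 11 (G/A, transition), 16 (A/G, transition), 18 (T/G, transversion).
Of the 6 differences, 5 transitions and 1 transversion, so the answer is 1.

1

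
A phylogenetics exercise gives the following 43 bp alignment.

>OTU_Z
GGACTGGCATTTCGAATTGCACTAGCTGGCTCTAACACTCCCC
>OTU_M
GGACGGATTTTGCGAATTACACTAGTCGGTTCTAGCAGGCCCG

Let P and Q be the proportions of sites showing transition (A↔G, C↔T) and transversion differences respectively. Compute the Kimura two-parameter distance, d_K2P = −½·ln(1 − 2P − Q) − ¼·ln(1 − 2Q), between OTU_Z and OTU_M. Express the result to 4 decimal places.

0.3947

Differing sites — 5:T/G (Tv); 7:G/A (Ti); 8:C/T (Ti); 9:A/T (Tv); 12:T/G (Tv); 19:G/A (Ti); 26:C/T (Ti); 27:T/C (Ti); 30:C/T (Ti); 35:A/G (Ti); 38:C/G (Tv); 39:T/G (Tv); 43:C/G (Tv).
Of the 13 differences, 7 transitions and 6 transversions over 43 sites: P = 7/43 = 0.162791, Q = 6/43 = 0.139535.
d = −0.5·ln(0.534883) − 0.25·ln(0.720930) = −0.5·(-0.625707) − 0.25·(-0.327213) = 0.3947.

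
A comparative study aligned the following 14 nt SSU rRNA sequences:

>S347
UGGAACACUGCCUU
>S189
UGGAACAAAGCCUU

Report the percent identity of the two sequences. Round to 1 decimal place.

85.7%

Differing sites — 8:C/A; 9:U/A.
12 of the 14 sites match, so the percent identity is 12/14 × 100 = 85.7%.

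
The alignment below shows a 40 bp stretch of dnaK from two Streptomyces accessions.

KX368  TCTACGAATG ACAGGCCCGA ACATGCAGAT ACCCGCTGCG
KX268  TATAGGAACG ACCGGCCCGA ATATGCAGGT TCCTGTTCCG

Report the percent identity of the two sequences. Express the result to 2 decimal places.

Mismatches occur at site 2 (C↔A), site 5 (C↔G), site 9 (T↔C), site 13 (A↔C), site 22 (C↔T), site 29 (A↔G), site 31 (A↔T), site 34 (C↔T), site 36 (C↔T), site 38 (G↔C).
30 of the 40 sites match, so the percent identity is 30/40 × 100 = 75.00%.

75.00%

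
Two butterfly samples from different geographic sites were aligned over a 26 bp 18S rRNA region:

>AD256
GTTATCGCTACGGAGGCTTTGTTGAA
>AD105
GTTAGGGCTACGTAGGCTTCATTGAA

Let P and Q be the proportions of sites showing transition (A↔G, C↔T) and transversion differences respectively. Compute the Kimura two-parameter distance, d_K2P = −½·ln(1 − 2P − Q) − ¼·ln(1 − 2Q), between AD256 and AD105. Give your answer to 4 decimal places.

Mismatches occur at site 5 (T→G, transversion), site 6 (C→G, transversion), site 13 (G→T, transversion), site 20 (T→C, transition), site 21 (G→A, transition).
Of the 5 differences, 2 transitions and 3 transversions over 26 sites: P = 2/26 = 0.076923, Q = 3/26 = 0.115385.
d = −0.5·ln(0.730769) − 0.25·ln(0.769230) = −0.5·(-0.313658) − 0.25·(-0.262365) = 0.2224.

0.2224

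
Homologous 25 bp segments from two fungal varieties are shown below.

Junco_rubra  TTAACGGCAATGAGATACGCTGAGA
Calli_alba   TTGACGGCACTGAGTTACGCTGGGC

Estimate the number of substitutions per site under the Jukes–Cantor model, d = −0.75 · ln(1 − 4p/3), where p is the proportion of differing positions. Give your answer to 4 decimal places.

The sequences differ at positions 3 (A/G), 10 (A/C), 15 (A/T), 23 (A/G), 25 (A/C).
p = 5/25 = 0.200000.
d = −0.75 · ln(1 − (4/3)·0.200000) = −0.75 · ln(0.733333) = −0.75 · (-0.310155) = 0.2326.

0.2326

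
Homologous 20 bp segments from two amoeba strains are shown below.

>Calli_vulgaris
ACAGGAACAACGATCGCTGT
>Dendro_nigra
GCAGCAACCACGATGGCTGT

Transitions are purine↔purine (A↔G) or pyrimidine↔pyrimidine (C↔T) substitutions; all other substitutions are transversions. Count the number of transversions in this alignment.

Mismatches occur at site 1 (A/G, transition), site 5 (G/C, transversion), site 9 (A/C, transversion), site 15 (C/G, transversion).
Of the 4 differences, 1 transition and 3 transversions, so the answer is 3.

3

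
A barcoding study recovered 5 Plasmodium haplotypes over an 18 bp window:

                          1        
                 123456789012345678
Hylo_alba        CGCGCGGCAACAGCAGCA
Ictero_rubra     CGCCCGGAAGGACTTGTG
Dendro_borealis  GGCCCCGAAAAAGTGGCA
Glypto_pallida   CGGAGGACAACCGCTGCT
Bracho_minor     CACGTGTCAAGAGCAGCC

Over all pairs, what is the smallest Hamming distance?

Pairwise Hamming distances:
  Hylo_alba vs Ictero_rubra: 9
  Hylo_alba vs Dendro_borealis: 7
  Hylo_alba vs Glypto_pallida: 7
  Hylo_alba vs Bracho_minor: 5
  Ictero_rubra vs Dendro_borealis: 8
  Ictero_rubra vs Glypto_pallida: 12
  Ictero_rubra vs Bracho_minor: 11
  Dendro_borealis vs Glypto_pallida: 12
  Dendro_borealis vs Bracho_minor: 11
  Glypto_pallida vs Bracho_minor: 9
The smallest is 5, between Hylo_alba and Bracho_minor.

5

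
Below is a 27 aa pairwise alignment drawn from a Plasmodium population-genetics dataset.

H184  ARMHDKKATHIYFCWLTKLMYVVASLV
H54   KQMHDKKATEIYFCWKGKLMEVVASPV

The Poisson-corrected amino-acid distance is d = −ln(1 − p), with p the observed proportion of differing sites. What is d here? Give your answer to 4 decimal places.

0.3001

Mismatches occur at site 1 (A↔K), site 2 (R↔Q), site 10 (H↔E), site 16 (L↔K), site 17 (T↔G), site 21 (Y↔E), site 26 (L↔P).
p = 7/27 = 0.259259.
d = −ln(1 − 0.259259) = −ln(0.740741) = 0.3001.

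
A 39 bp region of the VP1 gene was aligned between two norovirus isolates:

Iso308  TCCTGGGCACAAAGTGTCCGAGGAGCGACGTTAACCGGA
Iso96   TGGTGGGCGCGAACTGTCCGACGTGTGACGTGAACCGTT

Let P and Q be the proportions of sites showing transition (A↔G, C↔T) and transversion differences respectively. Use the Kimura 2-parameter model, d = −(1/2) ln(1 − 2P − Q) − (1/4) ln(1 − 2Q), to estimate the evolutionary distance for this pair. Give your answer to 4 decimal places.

0.3544

The sequences differ at positions 2 (C/G, transversion), 3 (C/G, transversion), 9 (A/G, transition), 11 (A/G, transition), 14 (G/C, transversion), 22 (G/C, transversion), 24 (A/T, transversion), 26 (C/T, transition), 32 (T/G, transversion), 38 (G/T, transversion), 39 (A/T, transversion).
Of the 11 differences, 3 transitions and 8 transversions over 39 sites: P = 3/39 = 0.076923, Q = 8/39 = 0.205128.
d = −0.5·ln(0.641026) − 0.25·ln(0.589744) = −0.5·(-0.444685) − 0.25·(-0.528067) = 0.3544.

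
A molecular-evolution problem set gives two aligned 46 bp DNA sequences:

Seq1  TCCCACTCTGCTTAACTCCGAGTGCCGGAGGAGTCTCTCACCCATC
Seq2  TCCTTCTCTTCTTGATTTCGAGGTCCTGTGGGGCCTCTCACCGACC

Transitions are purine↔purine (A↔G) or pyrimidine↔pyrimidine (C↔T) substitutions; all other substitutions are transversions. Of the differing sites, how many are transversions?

7

Mismatches occur at site 4 (C→T, transition), site 5 (A→T, transversion), site 10 (G→T, transversion), site 14 (A→G, transition), site 16 (C→T, transition), site 18 (C→T, transition), site 23 (T→G, transversion), site 24 (G→T, transversion), site 27 (G→T, transversion), site 29 (A→T, transversion), site 32 (A→G, transition), site 34 (T→C, transition), site 43 (C→G, transversion), site 45 (T→C, transition).
Of the 14 differences, 7 transitions and 7 transversions, so the answer is 7.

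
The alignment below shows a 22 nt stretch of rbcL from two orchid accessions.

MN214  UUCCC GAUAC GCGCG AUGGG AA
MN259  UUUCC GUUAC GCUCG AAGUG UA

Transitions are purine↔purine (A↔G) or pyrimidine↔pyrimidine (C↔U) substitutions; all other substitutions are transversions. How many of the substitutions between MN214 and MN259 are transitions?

1

The sequences differ at positions 3 (C/U, transition), 7 (A/U, transversion), 13 (G/U, transversion), 17 (U/A, transversion), 19 (G/U, transversion), 21 (A/U, transversion).
Of the 6 differences, 1 transition and 5 transversions, so the answer is 1.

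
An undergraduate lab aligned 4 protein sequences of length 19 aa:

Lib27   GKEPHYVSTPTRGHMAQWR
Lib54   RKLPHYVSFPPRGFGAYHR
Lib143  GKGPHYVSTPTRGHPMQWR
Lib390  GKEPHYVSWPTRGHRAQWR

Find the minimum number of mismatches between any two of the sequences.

2

Pairwise Hamming distances:
  Lib27 vs Lib54: 8
  Lib27 vs Lib143: 3
  Lib27 vs Lib390: 2
  Lib54 vs Lib143: 9
  Lib54 vs Lib390: 8
  Lib143 vs Lib390: 4
The smallest is 2, between Lib27 and Lib390.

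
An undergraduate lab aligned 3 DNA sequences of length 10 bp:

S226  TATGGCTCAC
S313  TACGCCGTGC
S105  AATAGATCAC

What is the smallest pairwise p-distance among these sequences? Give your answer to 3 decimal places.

0.300

Pairwise Hamming distances:
  S226 vs S313: 5
  S226 vs S105: 3
  S313 vs S105: 8
The smallest is 3 mismatches, between S226 and S105; p = 3/10 = 0.300.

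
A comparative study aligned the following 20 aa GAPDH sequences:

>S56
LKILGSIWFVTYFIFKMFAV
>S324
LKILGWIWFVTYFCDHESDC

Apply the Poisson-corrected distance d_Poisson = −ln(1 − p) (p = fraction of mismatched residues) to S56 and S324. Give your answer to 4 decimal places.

Mismatches occur at site 6 (S→W), site 14 (I→C), site 15 (F→D), site 16 (K→H), site 17 (M→E), site 18 (F→S), site 19 (A→D), site 20 (V→C).
p = 8/20 = 0.400000.
d = −ln(1 − 0.400000) = −ln(0.600000) = 0.5108.

0.5108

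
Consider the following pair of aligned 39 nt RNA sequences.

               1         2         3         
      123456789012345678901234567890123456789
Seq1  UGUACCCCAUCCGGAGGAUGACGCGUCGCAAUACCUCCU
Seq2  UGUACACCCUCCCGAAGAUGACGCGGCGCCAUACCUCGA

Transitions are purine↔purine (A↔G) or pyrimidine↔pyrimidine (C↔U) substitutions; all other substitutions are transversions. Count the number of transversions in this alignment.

7

Differing sites — 6:C/A (Tv); 9:A/C (Tv); 13:G/C (Tv); 16:G/A (Ti); 26:U/G (Tv); 30:A/C (Tv); 38:C/G (Tv); 39:U/A (Tv).
Of the 8 differences, 1 transition and 7 transversions, so the answer is 7.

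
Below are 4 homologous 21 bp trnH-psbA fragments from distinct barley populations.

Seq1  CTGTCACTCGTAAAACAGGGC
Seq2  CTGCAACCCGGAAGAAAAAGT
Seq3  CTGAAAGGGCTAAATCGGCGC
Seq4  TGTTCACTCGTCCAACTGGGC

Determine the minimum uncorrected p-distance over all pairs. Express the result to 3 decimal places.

Pairwise Hamming distances:
  Seq1 vs Seq2: 9
  Seq1 vs Seq3: 9
  Seq1 vs Seq4: 6
  Seq2 vs Seq3: 13
  Seq2 vs Seq4: 15
  Seq3 vs Seq4: 14
The smallest is 6 mismatches, between Seq1 and Seq4; p = 6/21 = 0.286.

0.286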